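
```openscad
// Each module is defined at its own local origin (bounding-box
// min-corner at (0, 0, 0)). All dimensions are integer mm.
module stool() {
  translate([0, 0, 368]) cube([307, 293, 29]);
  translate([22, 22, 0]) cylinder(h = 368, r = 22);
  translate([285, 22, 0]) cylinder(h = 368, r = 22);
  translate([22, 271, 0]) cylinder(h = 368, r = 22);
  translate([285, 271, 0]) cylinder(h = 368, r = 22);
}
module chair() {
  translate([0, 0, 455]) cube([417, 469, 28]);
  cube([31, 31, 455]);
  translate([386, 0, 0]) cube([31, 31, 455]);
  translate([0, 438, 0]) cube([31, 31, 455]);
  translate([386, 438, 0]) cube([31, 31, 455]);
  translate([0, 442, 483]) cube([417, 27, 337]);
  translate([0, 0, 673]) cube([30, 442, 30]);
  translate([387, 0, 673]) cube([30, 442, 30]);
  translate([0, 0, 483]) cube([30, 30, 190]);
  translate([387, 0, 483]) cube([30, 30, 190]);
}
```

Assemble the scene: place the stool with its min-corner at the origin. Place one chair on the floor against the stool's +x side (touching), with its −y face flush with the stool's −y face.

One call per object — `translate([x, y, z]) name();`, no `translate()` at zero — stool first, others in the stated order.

stool();
translate([307, 0, 0]) chair();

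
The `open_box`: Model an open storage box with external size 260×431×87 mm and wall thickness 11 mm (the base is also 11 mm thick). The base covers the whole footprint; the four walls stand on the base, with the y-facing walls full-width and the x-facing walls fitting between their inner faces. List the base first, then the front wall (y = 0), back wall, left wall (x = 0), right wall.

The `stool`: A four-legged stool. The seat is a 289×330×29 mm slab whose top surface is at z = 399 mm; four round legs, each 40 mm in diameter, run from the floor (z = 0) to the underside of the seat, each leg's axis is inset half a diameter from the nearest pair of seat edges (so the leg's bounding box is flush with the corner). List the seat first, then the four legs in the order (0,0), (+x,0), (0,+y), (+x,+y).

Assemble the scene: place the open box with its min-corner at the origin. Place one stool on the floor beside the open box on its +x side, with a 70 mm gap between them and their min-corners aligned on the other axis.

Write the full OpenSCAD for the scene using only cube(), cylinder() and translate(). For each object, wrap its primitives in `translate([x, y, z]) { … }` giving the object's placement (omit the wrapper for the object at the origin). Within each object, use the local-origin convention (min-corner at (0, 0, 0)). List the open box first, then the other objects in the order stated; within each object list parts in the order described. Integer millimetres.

cube([260, 431, 11]);
translate([0, 0, 11]) cube([260, 11, 76]);
translate([0, 420, 11]) cube([260, 11, 76]);
translate([0, 11, 11]) cube([11, 409, 76]);
translate([249, 11, 11]) cube([11, 409, 76]);
translate([330, 0, 0]) {
  translate([0, 0, 370]) cube([289, 330, 29]);
  translate([20, 20, 0]) cylinder(h = 370, r = 20);
  translate([269, 20, 0]) cylinder(h = 370, r = 20);
  translate([20, 310, 0]) cylinder(h = 370, r = 20);
  translate([269, 310, 0]) cylinder(h = 370, r = 20);
}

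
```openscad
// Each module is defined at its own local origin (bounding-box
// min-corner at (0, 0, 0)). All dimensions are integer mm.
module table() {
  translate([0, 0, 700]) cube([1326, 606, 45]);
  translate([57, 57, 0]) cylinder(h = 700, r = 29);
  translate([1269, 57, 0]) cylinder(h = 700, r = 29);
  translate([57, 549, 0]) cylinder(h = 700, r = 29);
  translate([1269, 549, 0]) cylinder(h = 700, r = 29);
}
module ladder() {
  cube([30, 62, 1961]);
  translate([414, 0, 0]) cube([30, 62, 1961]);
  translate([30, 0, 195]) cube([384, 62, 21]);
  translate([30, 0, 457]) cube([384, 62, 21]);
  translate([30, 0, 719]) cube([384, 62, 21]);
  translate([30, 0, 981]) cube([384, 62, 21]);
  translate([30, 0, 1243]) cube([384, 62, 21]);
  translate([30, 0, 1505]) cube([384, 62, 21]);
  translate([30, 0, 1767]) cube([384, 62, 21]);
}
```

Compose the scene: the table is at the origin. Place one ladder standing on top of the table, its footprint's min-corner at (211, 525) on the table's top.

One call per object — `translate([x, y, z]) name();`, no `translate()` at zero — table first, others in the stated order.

table();
translate([211, 525, 745]) ladder();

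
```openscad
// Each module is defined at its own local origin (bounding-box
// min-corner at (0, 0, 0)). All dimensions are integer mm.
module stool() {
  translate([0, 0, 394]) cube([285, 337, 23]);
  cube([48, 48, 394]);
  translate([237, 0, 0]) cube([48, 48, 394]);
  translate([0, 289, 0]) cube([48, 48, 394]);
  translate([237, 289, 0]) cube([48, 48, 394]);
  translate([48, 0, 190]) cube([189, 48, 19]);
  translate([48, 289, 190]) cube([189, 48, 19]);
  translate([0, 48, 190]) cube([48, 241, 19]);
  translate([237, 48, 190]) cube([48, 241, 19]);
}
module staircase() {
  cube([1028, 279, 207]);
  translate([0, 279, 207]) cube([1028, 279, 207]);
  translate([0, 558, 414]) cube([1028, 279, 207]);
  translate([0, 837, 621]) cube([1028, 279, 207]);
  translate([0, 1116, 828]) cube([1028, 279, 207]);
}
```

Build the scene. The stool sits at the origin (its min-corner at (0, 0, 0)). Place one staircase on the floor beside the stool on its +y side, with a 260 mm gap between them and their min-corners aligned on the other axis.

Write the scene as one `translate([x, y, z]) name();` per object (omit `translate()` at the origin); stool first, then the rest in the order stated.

stool();
translate([0, 597, 0]) staircase();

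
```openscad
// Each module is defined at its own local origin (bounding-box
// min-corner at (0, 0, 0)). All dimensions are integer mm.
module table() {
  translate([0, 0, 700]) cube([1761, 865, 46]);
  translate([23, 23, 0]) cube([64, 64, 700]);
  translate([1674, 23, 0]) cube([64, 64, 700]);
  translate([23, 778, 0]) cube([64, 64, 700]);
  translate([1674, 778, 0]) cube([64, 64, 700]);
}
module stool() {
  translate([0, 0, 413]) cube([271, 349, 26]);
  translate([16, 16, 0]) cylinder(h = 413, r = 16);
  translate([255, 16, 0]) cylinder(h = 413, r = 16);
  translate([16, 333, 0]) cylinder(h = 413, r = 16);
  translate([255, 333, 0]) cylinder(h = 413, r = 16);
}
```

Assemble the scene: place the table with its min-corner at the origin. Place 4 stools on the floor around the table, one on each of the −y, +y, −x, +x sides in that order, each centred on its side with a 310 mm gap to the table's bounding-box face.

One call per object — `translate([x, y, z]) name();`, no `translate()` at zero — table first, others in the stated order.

table();
translate([745, -659, 0]) stool();
translate([745, 1175, 0]) stool();
translate([-581, 258, 0]) stool();
translate([2071, 258, 0]) stool();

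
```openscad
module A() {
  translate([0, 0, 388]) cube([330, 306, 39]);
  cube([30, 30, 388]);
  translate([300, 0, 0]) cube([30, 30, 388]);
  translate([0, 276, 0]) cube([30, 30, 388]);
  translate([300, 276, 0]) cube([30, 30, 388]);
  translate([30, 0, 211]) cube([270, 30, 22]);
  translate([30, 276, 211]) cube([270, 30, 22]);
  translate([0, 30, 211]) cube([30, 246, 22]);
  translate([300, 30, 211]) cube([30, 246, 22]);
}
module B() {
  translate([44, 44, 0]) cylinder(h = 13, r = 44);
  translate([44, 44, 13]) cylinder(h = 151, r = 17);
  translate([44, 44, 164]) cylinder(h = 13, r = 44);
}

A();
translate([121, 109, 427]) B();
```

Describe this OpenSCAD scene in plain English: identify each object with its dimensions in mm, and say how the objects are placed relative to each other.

A is a simple wooden stool: a rectangular seat 330 mm (x) by 306 mm (y), 39 mm thick, top face at z = 427 mm, on four square legs, each 30×30 mm in cross-section. The legs rest on z = 0, each flush with a corner of the seat. Four stretchers, 30 mm wide and 22 mm tall, connect adjacent legs with their undersides at z = 211 mm, each running between the inner faces of the legs it joins and aligned with the legs' outer faces on the other axis.

B is a spool: two coaxial disc flanges of radius 44 mm and thickness 13 mm, joined by a core cylinder of radius 17 mm and height 151 mm. The lower flange rests on z = 0 and the three cylinders share a vertical axis.

The spool is on top of the stool, centred.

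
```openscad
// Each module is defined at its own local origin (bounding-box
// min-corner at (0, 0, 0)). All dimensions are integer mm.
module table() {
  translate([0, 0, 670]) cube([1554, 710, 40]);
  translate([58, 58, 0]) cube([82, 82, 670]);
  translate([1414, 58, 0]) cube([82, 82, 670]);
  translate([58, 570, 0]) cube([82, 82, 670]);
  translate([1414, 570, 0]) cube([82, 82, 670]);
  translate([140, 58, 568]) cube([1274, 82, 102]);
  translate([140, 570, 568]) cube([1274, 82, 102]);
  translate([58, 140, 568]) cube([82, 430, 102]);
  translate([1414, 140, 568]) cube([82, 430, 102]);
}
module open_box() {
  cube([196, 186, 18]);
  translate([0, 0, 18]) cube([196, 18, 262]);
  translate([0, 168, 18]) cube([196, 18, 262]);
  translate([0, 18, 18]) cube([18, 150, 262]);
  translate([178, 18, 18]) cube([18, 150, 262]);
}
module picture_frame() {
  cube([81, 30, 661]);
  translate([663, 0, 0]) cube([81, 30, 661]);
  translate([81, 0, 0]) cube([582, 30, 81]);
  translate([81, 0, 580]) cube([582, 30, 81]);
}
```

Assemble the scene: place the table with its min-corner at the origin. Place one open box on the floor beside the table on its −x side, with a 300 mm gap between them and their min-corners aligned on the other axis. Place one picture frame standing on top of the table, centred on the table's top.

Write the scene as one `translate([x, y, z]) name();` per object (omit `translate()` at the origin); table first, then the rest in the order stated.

table();
translate([-496, 0, 0]) open_box();
translate([405, 340, 710]) picture_frame();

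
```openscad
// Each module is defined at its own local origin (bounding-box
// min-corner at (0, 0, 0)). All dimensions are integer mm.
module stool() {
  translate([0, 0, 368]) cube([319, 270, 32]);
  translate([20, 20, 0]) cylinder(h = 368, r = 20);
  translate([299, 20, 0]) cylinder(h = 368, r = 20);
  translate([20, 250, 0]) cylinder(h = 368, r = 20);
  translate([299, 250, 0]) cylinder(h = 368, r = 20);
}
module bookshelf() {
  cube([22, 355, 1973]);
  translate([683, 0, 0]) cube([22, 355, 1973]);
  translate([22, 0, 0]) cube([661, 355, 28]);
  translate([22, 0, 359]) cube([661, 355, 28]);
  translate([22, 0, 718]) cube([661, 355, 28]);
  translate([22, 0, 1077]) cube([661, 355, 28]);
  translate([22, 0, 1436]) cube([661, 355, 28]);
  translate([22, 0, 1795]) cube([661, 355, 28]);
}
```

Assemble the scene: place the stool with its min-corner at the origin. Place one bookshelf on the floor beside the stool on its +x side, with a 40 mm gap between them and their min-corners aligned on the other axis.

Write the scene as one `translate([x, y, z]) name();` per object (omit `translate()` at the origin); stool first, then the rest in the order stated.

stool();
translate([359, 0, 0]) bookshelf();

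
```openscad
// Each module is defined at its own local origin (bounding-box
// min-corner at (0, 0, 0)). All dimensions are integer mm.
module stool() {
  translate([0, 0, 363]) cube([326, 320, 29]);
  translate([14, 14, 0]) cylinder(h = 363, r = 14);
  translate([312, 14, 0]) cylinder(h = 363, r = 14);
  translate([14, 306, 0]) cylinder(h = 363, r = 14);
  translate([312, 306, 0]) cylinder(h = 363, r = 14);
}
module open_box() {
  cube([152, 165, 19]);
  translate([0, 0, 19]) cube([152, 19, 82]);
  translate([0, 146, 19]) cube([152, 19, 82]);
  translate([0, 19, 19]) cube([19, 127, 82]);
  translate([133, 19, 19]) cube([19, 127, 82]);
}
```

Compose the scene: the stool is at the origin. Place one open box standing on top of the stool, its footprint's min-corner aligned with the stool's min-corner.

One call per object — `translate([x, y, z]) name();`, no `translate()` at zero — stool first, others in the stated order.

stool();
translate([0, 0, 392]) open_box();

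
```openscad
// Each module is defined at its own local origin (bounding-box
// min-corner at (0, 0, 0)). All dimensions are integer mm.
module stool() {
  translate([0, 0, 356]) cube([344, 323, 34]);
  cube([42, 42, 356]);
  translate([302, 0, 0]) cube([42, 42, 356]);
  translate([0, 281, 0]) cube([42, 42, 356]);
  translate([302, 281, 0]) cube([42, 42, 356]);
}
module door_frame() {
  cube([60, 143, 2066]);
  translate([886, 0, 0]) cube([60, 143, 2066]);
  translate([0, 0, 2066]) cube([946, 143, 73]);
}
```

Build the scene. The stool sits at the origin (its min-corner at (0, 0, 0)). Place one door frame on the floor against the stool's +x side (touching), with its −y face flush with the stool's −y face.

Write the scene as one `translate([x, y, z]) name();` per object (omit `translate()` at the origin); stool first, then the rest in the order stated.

stool();
translate([344, 0, 0]) door_frame();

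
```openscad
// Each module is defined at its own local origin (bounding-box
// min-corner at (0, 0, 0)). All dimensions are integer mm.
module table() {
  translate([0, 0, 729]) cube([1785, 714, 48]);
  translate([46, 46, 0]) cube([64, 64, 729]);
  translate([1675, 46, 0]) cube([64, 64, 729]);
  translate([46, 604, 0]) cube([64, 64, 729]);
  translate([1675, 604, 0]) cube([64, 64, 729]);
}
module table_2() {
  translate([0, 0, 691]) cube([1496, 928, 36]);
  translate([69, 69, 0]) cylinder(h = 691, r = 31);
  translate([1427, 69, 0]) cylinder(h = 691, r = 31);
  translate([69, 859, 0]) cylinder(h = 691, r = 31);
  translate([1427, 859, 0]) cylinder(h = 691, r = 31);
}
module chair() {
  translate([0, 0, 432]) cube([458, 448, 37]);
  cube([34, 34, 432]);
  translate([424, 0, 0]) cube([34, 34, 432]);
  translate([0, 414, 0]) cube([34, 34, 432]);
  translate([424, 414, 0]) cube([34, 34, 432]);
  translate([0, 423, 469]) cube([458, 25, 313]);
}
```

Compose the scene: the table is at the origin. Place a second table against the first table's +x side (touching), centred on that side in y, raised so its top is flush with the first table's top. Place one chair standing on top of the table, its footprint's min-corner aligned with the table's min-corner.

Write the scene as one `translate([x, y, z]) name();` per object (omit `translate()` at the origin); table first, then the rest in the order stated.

table();
translate([1785, -107, 50]) table_2();
translate([0, 0, 777]) chair();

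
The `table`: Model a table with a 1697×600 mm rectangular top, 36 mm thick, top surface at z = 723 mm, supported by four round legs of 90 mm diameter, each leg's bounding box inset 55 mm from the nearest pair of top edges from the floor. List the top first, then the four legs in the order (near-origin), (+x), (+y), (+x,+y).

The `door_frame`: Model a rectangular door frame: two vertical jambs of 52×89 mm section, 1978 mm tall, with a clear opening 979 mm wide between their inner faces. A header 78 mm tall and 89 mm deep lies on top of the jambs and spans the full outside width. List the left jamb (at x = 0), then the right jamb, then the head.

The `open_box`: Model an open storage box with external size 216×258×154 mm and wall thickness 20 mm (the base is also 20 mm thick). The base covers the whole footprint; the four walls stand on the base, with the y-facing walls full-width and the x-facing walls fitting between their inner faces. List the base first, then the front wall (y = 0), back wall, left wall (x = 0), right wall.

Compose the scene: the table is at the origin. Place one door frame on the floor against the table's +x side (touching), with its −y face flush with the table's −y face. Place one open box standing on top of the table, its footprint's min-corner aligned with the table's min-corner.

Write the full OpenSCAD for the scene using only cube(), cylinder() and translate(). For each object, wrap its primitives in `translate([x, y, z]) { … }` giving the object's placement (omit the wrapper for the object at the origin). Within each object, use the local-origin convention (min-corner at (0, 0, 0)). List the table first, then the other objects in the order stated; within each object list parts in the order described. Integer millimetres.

translate([0, 0, 687]) cube([1697, 600, 36]);
translate([100, 100, 0]) cylinder(h = 687, r = 45);
translate([1597, 100, 0]) cylinder(h = 687, r = 45);
translate([100, 500, 0]) cylinder(h = 687, r = 45);
translate([1597, 500, 0]) cylinder(h = 687, r = 45);
translate([1697, 0, 0]) {
  cube([52, 89, 1978]);
  translate([1031, 0, 0]) cube([52, 89, 1978]);
  translate([0, 0, 1978]) cube([1083, 89, 78]);
}
translate([0, 0, 723]) {
  cube([216, 258, 20]);
  translate([0, 0, 20]) cube([216, 20, 134]);
  translate([0, 238, 20]) cube([216, 20, 134]);
  translate([0, 20, 20]) cube([20, 218, 134]);
  translate([196, 20, 20]) cube([20, 218, 134]);
}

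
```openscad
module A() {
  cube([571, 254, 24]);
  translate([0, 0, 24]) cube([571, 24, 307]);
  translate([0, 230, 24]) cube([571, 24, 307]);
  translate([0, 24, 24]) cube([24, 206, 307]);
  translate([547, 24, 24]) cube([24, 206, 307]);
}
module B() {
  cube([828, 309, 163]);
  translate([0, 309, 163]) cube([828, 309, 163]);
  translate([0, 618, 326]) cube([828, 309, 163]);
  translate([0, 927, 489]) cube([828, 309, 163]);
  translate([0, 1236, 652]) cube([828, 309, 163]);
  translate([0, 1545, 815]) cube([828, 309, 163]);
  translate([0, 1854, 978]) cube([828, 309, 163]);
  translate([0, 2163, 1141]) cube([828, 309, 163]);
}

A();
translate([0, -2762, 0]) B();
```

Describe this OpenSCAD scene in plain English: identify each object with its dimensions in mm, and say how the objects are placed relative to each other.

A is an open-topped rectangular box: outside dimensions 571×254×331 mm, with a uniform wall and base thickness of 24 mm. The base is a full 571×254 slab on the floor; four walls sit on top of the base. The front and back walls (the −y and +y sides) span the full width; the two side walls fit between them.

B is a run of 8 identical solid stair steps. Each tread is 828×309 mm and each step block is 163 mm high. Step 1 rests on the floor; step k is offset from step 1 by (k−1)×309 mm in y and (k−1)×163 mm in z.

The staircase is on the floor beside the open box on its −y side.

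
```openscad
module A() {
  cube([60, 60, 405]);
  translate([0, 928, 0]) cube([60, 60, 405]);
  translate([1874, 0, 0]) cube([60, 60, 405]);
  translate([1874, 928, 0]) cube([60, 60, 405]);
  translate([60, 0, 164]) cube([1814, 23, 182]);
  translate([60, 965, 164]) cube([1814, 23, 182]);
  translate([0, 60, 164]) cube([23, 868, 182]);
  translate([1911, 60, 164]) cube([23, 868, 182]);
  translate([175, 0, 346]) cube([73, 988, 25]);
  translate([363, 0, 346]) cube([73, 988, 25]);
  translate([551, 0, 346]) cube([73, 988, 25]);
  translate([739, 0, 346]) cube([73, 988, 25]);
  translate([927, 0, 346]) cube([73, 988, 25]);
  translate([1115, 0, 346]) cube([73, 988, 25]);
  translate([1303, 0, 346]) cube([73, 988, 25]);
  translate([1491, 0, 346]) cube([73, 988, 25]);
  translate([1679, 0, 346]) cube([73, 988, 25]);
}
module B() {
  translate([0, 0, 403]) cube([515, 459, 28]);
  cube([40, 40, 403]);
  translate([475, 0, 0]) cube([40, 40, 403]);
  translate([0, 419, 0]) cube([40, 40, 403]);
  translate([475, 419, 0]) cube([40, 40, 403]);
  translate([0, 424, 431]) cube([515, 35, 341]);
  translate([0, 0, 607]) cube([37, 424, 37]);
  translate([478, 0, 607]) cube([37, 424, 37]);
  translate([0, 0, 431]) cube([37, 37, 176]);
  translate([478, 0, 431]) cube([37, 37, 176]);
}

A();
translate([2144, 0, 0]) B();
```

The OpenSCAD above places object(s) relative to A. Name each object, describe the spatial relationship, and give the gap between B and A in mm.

A is a bed frame. B is a chair. The chair is on the floor beside the bed frame on its +x side. The gap between the chair and the bed frame is 210 mm.

The chair's nearest face is 210 mm from the bed frame's +x face.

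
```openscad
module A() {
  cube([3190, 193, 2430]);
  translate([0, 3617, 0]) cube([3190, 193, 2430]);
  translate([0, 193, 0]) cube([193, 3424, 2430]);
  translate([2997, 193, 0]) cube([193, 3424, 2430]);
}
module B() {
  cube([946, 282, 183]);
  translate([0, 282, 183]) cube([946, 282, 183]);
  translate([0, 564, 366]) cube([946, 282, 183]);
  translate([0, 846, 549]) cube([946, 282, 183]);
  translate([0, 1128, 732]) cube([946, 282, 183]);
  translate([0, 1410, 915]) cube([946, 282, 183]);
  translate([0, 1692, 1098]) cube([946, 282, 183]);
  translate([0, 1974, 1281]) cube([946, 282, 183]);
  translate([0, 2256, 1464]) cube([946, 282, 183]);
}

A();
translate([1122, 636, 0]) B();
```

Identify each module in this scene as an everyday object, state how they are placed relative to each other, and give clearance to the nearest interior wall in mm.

A is a house frame. B is a staircase. The staircase sits inside the house frame, centred. The clearance to the nearest interior wall is 443 mm.

Clearances: x = 929, y = 443; minimum 443 mm.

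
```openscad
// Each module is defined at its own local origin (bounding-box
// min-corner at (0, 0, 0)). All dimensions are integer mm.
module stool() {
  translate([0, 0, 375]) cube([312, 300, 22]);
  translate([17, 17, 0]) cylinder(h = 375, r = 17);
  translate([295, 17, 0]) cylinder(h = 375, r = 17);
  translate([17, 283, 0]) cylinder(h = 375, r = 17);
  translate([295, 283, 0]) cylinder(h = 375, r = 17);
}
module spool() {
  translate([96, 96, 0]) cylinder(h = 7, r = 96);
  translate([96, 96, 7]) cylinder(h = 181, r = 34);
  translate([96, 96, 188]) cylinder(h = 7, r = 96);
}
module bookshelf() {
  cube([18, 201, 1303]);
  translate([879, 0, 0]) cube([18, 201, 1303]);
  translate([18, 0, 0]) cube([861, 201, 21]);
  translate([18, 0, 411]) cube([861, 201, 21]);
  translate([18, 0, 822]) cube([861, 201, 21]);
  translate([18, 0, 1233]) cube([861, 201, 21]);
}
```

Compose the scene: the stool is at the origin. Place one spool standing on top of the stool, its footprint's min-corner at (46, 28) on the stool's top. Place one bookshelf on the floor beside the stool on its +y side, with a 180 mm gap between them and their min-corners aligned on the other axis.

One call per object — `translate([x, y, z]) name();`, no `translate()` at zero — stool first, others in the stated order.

stool();
translate([46, 28, 397]) spool();
translate([0, 480, 0]) bookshelf();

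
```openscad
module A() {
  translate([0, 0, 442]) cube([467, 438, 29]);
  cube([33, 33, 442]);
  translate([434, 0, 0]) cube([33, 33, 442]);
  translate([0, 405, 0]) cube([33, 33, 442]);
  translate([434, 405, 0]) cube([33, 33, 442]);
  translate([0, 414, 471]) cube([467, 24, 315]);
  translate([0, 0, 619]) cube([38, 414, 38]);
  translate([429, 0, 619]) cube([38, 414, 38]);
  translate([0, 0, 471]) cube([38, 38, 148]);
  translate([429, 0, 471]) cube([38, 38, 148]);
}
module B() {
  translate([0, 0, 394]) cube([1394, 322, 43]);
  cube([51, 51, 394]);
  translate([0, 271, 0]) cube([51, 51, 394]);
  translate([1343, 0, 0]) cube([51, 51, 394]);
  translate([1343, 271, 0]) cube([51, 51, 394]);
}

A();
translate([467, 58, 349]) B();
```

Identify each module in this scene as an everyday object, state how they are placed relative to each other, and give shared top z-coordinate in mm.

A is a chair. B is a bench. The bench is beside the chair with their tops flush at z = 786. The shared top z-coordinate is 786 mm.

Both tops at z = 786 mm.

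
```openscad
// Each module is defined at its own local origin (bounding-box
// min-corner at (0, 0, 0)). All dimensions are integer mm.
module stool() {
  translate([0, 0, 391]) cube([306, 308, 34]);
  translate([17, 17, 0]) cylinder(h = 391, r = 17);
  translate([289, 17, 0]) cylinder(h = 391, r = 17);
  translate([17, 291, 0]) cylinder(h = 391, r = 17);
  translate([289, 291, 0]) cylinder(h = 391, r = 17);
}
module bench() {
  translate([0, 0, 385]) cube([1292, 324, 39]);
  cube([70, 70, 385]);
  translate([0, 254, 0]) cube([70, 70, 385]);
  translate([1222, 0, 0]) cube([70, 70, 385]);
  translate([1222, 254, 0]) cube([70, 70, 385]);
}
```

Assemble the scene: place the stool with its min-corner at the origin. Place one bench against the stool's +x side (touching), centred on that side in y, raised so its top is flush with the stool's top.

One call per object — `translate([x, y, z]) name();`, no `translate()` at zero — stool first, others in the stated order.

stool();
translate([306, -8, 1]) bench();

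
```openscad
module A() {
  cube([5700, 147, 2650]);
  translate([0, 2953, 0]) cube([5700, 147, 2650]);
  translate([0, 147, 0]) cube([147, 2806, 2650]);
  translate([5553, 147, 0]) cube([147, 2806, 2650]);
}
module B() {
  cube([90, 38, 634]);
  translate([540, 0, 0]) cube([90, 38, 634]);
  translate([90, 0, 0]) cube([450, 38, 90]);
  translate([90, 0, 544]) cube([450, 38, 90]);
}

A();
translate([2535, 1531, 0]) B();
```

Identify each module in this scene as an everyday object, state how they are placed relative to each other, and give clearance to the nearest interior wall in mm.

Clearances: x = 2388, y = 1384; minimum 1384 mm.

A is a house frame. B is a picture frame. The picture frame sits inside the house frame, centred. The clearance to the nearest interior wall is 1384 mm.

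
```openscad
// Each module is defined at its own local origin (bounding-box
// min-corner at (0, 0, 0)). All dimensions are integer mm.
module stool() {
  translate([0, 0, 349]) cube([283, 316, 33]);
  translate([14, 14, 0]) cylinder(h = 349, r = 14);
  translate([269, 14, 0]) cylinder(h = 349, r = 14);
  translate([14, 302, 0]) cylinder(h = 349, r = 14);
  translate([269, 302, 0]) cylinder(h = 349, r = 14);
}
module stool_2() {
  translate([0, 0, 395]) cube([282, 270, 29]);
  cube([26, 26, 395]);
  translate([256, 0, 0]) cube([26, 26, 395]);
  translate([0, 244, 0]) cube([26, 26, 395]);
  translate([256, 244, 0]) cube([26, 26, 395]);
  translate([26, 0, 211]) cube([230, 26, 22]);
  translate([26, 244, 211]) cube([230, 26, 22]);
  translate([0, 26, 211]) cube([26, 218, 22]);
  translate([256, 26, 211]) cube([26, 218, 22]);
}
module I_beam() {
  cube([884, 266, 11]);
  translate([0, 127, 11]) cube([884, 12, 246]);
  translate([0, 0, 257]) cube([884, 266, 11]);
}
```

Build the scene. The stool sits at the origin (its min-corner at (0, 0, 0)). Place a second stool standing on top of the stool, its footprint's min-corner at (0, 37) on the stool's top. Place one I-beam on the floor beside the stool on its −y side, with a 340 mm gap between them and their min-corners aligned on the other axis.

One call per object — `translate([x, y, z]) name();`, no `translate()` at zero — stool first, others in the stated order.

stool();
translate([0, 37, 382]) stool_2();
translate([0, -606, 0]) I_beam();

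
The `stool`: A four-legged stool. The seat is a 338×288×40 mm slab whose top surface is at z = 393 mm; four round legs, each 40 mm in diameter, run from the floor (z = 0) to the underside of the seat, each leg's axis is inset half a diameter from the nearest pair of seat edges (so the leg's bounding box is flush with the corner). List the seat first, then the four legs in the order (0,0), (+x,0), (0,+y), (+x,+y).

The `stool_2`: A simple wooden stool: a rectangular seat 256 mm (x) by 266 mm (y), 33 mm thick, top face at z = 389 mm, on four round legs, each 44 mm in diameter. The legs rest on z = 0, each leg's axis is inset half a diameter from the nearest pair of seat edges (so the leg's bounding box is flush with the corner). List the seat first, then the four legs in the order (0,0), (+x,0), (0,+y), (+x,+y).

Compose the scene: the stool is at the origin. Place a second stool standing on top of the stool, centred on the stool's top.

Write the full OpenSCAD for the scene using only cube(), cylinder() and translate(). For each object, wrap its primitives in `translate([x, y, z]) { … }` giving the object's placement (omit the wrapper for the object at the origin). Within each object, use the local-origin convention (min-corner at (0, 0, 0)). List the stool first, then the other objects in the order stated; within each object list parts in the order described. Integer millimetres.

translate([0, 0, 353]) cube([338, 288, 40]);
translate([20, 20, 0]) cylinder(h = 353, r = 20);
translate([318, 20, 0]) cylinder(h = 353, r = 20);
translate([20, 268, 0]) cylinder(h = 353, r = 20);
translate([318, 268, 0]) cylinder(h = 353, r = 20);
translate([41, 11, 393]) {
  translate([0, 0, 356]) cube([256, 266, 33]);
  translate([22, 22, 0]) cylinder(h = 356, r = 22);
  translate([234, 22, 0]) cylinder(h = 356, r = 22);
  translate([22, 244, 0]) cylinder(h = 356, r = 22);
  translate([234, 244, 0]) cylinder(h = 356, r = 22);
}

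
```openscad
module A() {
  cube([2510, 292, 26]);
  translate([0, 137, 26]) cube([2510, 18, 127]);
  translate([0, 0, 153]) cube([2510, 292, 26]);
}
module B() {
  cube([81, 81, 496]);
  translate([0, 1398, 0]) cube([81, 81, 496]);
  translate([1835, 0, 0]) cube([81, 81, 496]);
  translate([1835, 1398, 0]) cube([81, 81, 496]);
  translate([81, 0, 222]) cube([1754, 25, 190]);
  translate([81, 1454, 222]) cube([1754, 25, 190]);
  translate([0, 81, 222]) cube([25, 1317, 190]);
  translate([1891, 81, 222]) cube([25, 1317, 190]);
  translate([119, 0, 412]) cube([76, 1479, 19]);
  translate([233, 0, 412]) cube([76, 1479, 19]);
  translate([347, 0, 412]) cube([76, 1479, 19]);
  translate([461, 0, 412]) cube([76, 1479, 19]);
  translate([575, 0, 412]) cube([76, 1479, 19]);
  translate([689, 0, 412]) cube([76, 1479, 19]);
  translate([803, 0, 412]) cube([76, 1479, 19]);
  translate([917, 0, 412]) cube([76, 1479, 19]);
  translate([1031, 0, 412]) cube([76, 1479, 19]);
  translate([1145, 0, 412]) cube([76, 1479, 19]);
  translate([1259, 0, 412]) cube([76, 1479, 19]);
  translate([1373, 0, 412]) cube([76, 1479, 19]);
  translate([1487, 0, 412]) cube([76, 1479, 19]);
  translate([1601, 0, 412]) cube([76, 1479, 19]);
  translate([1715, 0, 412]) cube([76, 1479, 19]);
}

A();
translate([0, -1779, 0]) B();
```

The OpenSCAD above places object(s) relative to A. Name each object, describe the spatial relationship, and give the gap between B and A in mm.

The bed frame's nearest face is 300 mm from the I-beam's −y face.

A is an I-beam. B is a bed frame. The bed frame is on the floor beside the I-beam on its −y side. The gap between the bed frame and the I-beam is 300 mm.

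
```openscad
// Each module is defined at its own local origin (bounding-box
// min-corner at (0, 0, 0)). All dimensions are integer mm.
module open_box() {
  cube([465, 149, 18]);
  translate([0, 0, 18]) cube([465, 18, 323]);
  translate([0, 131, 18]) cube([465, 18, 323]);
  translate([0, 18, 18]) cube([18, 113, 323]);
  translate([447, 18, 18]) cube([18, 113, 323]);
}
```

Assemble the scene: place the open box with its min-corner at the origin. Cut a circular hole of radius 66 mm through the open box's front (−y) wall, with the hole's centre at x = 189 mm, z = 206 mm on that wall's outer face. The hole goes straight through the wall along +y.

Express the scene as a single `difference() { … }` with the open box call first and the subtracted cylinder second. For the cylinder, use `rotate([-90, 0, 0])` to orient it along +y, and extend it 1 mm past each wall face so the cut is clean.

difference() {
  open_box();
  translate([189, -1, 206]) rotate([-90, 0, 0]) cylinder(h = 20, r = 66);
}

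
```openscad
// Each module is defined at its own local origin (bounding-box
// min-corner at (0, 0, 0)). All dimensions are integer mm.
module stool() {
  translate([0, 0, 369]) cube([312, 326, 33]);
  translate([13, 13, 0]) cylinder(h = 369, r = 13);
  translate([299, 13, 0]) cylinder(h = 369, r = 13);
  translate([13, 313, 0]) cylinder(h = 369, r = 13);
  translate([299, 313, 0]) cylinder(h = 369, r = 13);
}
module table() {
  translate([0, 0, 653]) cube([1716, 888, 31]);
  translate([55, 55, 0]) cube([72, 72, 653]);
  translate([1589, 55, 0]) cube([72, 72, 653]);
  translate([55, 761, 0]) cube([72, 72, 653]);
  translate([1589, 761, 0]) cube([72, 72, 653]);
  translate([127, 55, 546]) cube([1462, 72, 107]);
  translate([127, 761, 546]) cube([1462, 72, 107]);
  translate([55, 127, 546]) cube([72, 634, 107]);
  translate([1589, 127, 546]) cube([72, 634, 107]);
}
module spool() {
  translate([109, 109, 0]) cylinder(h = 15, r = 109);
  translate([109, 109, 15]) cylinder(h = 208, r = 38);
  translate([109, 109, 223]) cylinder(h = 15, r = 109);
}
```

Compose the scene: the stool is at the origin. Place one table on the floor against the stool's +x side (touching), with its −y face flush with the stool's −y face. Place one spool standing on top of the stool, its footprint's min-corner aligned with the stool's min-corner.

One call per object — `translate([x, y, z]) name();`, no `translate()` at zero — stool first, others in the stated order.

stool();
translate([312, 0, 0]) table();
translate([0, 0, 402]) spool();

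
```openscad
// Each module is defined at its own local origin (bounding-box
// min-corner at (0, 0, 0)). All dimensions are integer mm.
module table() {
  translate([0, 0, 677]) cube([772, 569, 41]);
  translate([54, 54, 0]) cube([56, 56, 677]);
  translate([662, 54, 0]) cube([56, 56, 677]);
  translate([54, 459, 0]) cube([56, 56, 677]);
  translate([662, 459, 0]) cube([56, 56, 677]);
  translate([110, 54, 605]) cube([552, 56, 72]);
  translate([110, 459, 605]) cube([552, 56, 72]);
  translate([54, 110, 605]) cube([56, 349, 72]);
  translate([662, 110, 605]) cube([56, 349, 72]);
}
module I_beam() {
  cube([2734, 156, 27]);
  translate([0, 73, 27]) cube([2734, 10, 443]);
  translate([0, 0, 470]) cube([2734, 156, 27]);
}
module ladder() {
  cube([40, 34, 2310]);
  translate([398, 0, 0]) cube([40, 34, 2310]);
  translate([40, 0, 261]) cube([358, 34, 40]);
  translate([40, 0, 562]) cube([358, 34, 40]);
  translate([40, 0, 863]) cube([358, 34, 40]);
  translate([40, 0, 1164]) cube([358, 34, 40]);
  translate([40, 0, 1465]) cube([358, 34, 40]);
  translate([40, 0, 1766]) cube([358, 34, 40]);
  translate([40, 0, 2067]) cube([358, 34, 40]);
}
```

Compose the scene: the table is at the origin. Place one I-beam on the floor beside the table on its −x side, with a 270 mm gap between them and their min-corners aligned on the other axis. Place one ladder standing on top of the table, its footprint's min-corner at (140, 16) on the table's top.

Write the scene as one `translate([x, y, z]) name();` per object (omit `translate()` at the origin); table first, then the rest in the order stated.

table();
translate([-3004, 0, 0]) I_beam();
translate([140, 16, 718]) ladder();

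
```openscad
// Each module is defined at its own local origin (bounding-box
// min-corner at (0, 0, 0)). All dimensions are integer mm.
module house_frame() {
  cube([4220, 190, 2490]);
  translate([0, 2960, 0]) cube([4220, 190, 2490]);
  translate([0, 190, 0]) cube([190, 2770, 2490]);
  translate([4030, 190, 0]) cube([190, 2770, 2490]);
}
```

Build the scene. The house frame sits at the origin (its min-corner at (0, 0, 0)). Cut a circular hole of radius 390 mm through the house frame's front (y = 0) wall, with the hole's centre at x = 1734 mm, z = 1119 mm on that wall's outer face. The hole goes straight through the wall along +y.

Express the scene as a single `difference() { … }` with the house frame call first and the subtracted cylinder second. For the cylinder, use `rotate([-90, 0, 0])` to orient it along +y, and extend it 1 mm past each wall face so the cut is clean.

difference() {
  house_frame();
  translate([1734, -1, 1119]) rotate([-90, 0, 0]) cylinder(h = 192, r = 390);
}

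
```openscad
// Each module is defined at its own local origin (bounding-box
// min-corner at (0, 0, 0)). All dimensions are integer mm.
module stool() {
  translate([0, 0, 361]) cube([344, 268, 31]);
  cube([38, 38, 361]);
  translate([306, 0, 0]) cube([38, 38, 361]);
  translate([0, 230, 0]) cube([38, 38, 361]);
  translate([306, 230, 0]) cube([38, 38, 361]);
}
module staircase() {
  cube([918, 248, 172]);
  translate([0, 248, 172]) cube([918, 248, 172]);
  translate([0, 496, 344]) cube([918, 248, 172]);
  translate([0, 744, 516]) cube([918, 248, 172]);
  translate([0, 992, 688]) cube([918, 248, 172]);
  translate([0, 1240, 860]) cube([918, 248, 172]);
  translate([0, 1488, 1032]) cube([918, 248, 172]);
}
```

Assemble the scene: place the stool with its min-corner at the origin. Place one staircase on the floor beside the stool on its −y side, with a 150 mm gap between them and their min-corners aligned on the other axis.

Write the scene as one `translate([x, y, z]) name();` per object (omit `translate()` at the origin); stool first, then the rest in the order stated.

stool();
translate([0, -1886, 0]) staircase();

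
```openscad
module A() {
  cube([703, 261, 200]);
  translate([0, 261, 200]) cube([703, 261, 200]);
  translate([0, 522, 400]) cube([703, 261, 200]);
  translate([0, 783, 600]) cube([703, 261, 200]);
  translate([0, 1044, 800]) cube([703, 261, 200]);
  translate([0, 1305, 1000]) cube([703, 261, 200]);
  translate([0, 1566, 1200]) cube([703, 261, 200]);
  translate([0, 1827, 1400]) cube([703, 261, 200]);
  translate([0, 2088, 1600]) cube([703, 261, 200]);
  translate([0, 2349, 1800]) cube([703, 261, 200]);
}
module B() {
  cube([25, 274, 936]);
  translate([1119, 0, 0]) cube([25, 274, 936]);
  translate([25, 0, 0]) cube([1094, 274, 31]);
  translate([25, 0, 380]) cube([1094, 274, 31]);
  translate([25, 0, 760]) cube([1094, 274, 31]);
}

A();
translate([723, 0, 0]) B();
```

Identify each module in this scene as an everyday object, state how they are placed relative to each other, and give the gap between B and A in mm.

The bookshelf's nearest face is 20 mm from the staircase's +x face.

A is a staircase. B is a bookshelf. The bookshelf is on the floor beside the staircase on its +x side. The gap between the bookshelf and the staircase is 20 mm.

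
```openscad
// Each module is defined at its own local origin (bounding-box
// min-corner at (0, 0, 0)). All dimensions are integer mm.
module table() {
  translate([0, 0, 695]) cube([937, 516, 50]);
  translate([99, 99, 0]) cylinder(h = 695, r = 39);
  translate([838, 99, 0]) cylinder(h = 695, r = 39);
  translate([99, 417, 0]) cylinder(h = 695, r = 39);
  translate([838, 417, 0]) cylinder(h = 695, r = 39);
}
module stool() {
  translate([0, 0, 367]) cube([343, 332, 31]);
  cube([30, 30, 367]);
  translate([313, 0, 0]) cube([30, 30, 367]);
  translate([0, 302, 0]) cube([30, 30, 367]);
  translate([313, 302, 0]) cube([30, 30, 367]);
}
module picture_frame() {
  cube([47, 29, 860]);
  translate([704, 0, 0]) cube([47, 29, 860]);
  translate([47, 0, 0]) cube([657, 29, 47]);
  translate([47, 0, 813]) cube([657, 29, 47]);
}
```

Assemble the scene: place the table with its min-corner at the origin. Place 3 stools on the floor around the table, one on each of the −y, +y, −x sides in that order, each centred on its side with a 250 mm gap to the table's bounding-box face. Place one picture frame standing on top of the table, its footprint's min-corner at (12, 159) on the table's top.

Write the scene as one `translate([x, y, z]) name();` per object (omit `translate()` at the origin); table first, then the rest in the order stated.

table();
translate([297, -582, 0]) stool();
translate([297, 766, 0]) stool();
translate([-593, 92, 0]) stool();
translate([12, 159, 745]) picture_frame();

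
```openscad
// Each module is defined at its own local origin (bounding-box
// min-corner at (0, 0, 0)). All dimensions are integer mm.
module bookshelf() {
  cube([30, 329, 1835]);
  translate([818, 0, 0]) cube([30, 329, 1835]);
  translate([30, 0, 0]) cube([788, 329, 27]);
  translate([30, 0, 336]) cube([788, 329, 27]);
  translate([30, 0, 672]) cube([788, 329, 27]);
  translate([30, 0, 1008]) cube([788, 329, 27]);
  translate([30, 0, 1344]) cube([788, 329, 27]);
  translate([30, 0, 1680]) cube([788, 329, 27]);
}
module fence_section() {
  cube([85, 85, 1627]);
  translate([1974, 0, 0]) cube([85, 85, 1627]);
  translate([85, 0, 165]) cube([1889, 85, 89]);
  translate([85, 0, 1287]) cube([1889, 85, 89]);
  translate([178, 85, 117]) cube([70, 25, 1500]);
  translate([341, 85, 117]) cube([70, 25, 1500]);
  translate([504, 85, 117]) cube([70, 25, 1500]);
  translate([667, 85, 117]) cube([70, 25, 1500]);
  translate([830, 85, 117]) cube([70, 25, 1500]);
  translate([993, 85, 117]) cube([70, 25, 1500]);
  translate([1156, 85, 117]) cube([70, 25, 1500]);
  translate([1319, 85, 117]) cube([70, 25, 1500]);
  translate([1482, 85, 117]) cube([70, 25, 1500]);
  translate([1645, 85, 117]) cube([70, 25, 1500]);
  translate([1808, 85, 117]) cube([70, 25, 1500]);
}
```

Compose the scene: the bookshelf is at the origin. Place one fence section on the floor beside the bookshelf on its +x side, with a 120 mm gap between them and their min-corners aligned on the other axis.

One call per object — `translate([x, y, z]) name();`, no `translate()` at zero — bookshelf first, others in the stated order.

bookshelf();
translate([968, 0, 0]) fence_section();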